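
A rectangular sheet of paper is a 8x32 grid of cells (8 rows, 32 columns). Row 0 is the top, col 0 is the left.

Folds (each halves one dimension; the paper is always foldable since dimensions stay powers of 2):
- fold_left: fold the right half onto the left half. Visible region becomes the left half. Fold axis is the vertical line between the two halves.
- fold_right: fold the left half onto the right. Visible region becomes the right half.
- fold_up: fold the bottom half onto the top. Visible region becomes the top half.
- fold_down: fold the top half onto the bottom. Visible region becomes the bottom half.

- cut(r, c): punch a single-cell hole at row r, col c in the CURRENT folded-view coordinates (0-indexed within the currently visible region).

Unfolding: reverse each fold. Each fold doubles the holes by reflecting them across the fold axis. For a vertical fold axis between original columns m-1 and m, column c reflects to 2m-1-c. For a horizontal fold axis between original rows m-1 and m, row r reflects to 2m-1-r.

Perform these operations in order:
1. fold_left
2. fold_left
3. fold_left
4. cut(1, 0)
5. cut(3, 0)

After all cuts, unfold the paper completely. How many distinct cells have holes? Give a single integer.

Op 1 fold_left: fold axis v@16; visible region now rows[0,8) x cols[0,16) = 8x16
Op 2 fold_left: fold axis v@8; visible region now rows[0,8) x cols[0,8) = 8x8
Op 3 fold_left: fold axis v@4; visible region now rows[0,8) x cols[0,4) = 8x4
Op 4 cut(1, 0): punch at orig (1,0); cuts so far [(1, 0)]; region rows[0,8) x cols[0,4) = 8x4
Op 5 cut(3, 0): punch at orig (3,0); cuts so far [(1, 0), (3, 0)]; region rows[0,8) x cols[0,4) = 8x4
Unfold 1 (reflect across v@4): 4 holes -> [(1, 0), (1, 7), (3, 0), (3, 7)]
Unfold 2 (reflect across v@8): 8 holes -> [(1, 0), (1, 7), (1, 8), (1, 15), (3, 0), (3, 7), (3, 8), (3, 15)]
Unfold 3 (reflect across v@16): 16 holes -> [(1, 0), (1, 7), (1, 8), (1, 15), (1, 16), (1, 23), (1, 24), (1, 31), (3, 0), (3, 7), (3, 8), (3, 15), (3, 16), (3, 23), (3, 24), (3, 31)]

Answer: 16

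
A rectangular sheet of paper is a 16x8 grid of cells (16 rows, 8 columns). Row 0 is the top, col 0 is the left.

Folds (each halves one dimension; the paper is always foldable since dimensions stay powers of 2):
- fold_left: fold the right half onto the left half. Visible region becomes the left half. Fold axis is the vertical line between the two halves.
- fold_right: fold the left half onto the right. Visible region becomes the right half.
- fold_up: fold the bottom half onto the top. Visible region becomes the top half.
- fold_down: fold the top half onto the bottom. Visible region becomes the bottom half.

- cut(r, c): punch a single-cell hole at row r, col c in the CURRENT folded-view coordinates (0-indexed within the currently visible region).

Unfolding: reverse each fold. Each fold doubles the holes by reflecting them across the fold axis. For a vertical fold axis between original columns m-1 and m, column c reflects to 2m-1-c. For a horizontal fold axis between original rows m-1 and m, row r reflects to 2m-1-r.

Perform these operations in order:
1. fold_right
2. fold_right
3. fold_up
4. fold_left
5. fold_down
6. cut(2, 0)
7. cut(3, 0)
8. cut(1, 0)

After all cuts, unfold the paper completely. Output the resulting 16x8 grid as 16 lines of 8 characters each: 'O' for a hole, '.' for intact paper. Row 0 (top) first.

Op 1 fold_right: fold axis v@4; visible region now rows[0,16) x cols[4,8) = 16x4
Op 2 fold_right: fold axis v@6; visible region now rows[0,16) x cols[6,8) = 16x2
Op 3 fold_up: fold axis h@8; visible region now rows[0,8) x cols[6,8) = 8x2
Op 4 fold_left: fold axis v@7; visible region now rows[0,8) x cols[6,7) = 8x1
Op 5 fold_down: fold axis h@4; visible region now rows[4,8) x cols[6,7) = 4x1
Op 6 cut(2, 0): punch at orig (6,6); cuts so far [(6, 6)]; region rows[4,8) x cols[6,7) = 4x1
Op 7 cut(3, 0): punch at orig (7,6); cuts so far [(6, 6), (7, 6)]; region rows[4,8) x cols[6,7) = 4x1
Op 8 cut(1, 0): punch at orig (5,6); cuts so far [(5, 6), (6, 6), (7, 6)]; region rows[4,8) x cols[6,7) = 4x1
Unfold 1 (reflect across h@4): 6 holes -> [(0, 6), (1, 6), (2, 6), (5, 6), (6, 6), (7, 6)]
Unfold 2 (reflect across v@7): 12 holes -> [(0, 6), (0, 7), (1, 6), (1, 7), (2, 6), (2, 7), (5, 6), (5, 7), (6, 6), (6, 7), (7, 6), (7, 7)]
Unfold 3 (reflect across h@8): 24 holes -> [(0, 6), (0, 7), (1, 6), (1, 7), (2, 6), (2, 7), (5, 6), (5, 7), (6, 6), (6, 7), (7, 6), (7, 7), (8, 6), (8, 7), (9, 6), (9, 7), (10, 6), (10, 7), (13, 6), (13, 7), (14, 6), (14, 7), (15, 6), (15, 7)]
Unfold 4 (reflect across v@6): 48 holes -> [(0, 4), (0, 5), (0, 6), (0, 7), (1, 4), (1, 5), (1, 6), (1, 7), (2, 4), (2, 5), (2, 6), (2, 7), (5, 4), (5, 5), (5, 6), (5, 7), (6, 4), (6, 5), (6, 6), (6, 7), (7, 4), (7, 5), (7, 6), (7, 7), (8, 4), (8, 5), (8, 6), (8, 7), (9, 4), (9, 5), (9, 6), (9, 7), (10, 4), (10, 5), (10, 6), (10, 7), (13, 4), (13, 5), (13, 6), (13, 7), (14, 4), (14, 5), (14, 6), (14, 7), (15, 4), (15, 5), (15, 6), (15, 7)]
Unfold 5 (reflect across v@4): 96 holes -> [(0, 0), (0, 1), (0, 2), (0, 3), (0, 4), (0, 5), (0, 6), (0, 7), (1, 0), (1, 1), (1, 2), (1, 3), (1, 4), (1, 5), (1, 6), (1, 7), (2, 0), (2, 1), (2, 2), (2, 3), (2, 4), (2, 5), (2, 6), (2, 7), (5, 0), (5, 1), (5, 2), (5, 3), (5, 4), (5, 5), (5, 6), (5, 7), (6, 0), (6, 1), (6, 2), (6, 3), (6, 4), (6, 5), (6, 6), (6, 7), (7, 0), (7, 1), (7, 2), (7, 3), (7, 4), (7, 5), (7, 6), (7, 7), (8, 0), (8, 1), (8, 2), (8, 3), (8, 4), (8, 5), (8, 6), (8, 7), (9, 0), (9, 1), (9, 2), (9, 3), (9, 4), (9, 5), (9, 6), (9, 7), (10, 0), (10, 1), (10, 2), (10, 3), (10, 4), (10, 5), (10, 6), (10, 7), (13, 0), (13, 1), (13, 2), (13, 3), (13, 4), (13, 5), (13, 6), (13, 7), (14, 0), (14, 1), (14, 2), (14, 3), (14, 4), (14, 5), (14, 6), (14, 7), (15, 0), (15, 1), (15, 2), (15, 3), (15, 4), (15, 5), (15, 6), (15, 7)]

Answer: OOOOOOOO
OOOOOOOO
OOOOOOOO
........
........
OOOOOOOO
OOOOOOOO
OOOOOOOO
OOOOOOOO
OOOOOOOO
OOOOOOOO
........
........
OOOOOOOO
OOOOOOOO
OOOOOOOO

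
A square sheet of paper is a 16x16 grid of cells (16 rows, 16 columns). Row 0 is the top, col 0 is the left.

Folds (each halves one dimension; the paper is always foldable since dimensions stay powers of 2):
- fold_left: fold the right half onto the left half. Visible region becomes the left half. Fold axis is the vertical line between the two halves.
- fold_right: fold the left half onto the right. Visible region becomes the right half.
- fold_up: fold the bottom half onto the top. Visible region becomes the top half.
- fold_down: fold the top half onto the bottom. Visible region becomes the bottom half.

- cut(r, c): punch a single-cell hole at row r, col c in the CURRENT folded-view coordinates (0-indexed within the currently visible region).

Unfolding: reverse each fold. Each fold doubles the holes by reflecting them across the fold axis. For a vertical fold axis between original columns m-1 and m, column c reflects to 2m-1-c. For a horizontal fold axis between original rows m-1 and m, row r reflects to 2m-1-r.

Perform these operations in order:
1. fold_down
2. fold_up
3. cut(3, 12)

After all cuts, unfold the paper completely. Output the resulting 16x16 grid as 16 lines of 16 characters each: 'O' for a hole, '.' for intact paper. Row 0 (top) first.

Answer: ................
................
................
............O...
............O...
................
................
................
................
................
................
............O...
............O...
................
................
................

Derivation:
Op 1 fold_down: fold axis h@8; visible region now rows[8,16) x cols[0,16) = 8x16
Op 2 fold_up: fold axis h@12; visible region now rows[8,12) x cols[0,16) = 4x16
Op 3 cut(3, 12): punch at orig (11,12); cuts so far [(11, 12)]; region rows[8,12) x cols[0,16) = 4x16
Unfold 1 (reflect across h@12): 2 holes -> [(11, 12), (12, 12)]
Unfold 2 (reflect across h@8): 4 holes -> [(3, 12), (4, 12), (11, 12), (12, 12)]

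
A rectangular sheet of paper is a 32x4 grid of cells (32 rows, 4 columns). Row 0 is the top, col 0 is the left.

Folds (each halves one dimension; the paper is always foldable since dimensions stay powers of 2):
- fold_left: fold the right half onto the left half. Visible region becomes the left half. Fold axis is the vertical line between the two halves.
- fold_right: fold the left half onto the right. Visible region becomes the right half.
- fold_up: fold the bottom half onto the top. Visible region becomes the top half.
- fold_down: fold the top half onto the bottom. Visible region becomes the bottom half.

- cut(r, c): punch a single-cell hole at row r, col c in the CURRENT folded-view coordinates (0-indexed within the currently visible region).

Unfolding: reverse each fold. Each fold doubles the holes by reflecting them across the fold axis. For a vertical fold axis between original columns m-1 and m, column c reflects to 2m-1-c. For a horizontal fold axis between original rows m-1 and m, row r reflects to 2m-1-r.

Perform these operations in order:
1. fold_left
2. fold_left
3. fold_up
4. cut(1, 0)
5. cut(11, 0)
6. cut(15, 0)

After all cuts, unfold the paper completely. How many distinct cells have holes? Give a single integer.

Answer: 24

Derivation:
Op 1 fold_left: fold axis v@2; visible region now rows[0,32) x cols[0,2) = 32x2
Op 2 fold_left: fold axis v@1; visible region now rows[0,32) x cols[0,1) = 32x1
Op 3 fold_up: fold axis h@16; visible region now rows[0,16) x cols[0,1) = 16x1
Op 4 cut(1, 0): punch at orig (1,0); cuts so far [(1, 0)]; region rows[0,16) x cols[0,1) = 16x1
Op 5 cut(11, 0): punch at orig (11,0); cuts so far [(1, 0), (11, 0)]; region rows[0,16) x cols[0,1) = 16x1
Op 6 cut(15, 0): punch at orig (15,0); cuts so far [(1, 0), (11, 0), (15, 0)]; region rows[0,16) x cols[0,1) = 16x1
Unfold 1 (reflect across h@16): 6 holes -> [(1, 0), (11, 0), (15, 0), (16, 0), (20, 0), (30, 0)]
Unfold 2 (reflect across v@1): 12 holes -> [(1, 0), (1, 1), (11, 0), (11, 1), (15, 0), (15, 1), (16, 0), (16, 1), (20, 0), (20, 1), (30, 0), (30, 1)]
Unfold 3 (reflect across v@2): 24 holes -> [(1, 0), (1, 1), (1, 2), (1, 3), (11, 0), (11, 1), (11, 2), (11, 3), (15, 0), (15, 1), (15, 2), (15, 3), (16, 0), (16, 1), (16, 2), (16, 3), (20, 0), (20, 1), (20, 2), (20, 3), (30, 0), (30, 1), (30, 2), (30, 3)]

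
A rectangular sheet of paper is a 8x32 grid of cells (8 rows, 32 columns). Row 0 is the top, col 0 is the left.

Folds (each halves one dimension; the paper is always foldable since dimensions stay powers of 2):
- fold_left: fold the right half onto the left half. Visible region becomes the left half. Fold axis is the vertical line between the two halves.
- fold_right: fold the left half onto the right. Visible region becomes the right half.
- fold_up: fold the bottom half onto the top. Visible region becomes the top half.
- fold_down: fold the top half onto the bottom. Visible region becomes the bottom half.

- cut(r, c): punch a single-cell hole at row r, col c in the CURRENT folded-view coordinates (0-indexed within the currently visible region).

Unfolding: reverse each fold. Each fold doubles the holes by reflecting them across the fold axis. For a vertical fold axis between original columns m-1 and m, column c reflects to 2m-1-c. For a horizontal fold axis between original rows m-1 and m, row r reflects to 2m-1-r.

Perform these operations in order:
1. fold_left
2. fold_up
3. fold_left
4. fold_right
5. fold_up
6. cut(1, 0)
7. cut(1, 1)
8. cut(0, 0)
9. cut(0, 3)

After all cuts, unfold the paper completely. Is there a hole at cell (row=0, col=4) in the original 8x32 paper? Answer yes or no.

Answer: yes

Derivation:
Op 1 fold_left: fold axis v@16; visible region now rows[0,8) x cols[0,16) = 8x16
Op 2 fold_up: fold axis h@4; visible region now rows[0,4) x cols[0,16) = 4x16
Op 3 fold_left: fold axis v@8; visible region now rows[0,4) x cols[0,8) = 4x8
Op 4 fold_right: fold axis v@4; visible region now rows[0,4) x cols[4,8) = 4x4
Op 5 fold_up: fold axis h@2; visible region now rows[0,2) x cols[4,8) = 2x4
Op 6 cut(1, 0): punch at orig (1,4); cuts so far [(1, 4)]; region rows[0,2) x cols[4,8) = 2x4
Op 7 cut(1, 1): punch at orig (1,5); cuts so far [(1, 4), (1, 5)]; region rows[0,2) x cols[4,8) = 2x4
Op 8 cut(0, 0): punch at orig (0,4); cuts so far [(0, 4), (1, 4), (1, 5)]; region rows[0,2) x cols[4,8) = 2x4
Op 9 cut(0, 3): punch at orig (0,7); cuts so far [(0, 4), (0, 7), (1, 4), (1, 5)]; region rows[0,2) x cols[4,8) = 2x4
Unfold 1 (reflect across h@2): 8 holes -> [(0, 4), (0, 7), (1, 4), (1, 5), (2, 4), (2, 5), (3, 4), (3, 7)]
Unfold 2 (reflect across v@4): 16 holes -> [(0, 0), (0, 3), (0, 4), (0, 7), (1, 2), (1, 3), (1, 4), (1, 5), (2, 2), (2, 3), (2, 4), (2, 5), (3, 0), (3, 3), (3, 4), (3, 7)]
Unfold 3 (reflect across v@8): 32 holes -> [(0, 0), (0, 3), (0, 4), (0, 7), (0, 8), (0, 11), (0, 12), (0, 15), (1, 2), (1, 3), (1, 4), (1, 5), (1, 10), (1, 11), (1, 12), (1, 13), (2, 2), (2, 3), (2, 4), (2, 5), (2, 10), (2, 11), (2, 12), (2, 13), (3, 0), (3, 3), (3, 4), (3, 7), (3, 8), (3, 11), (3, 12), (3, 15)]
Unfold 4 (reflect across h@4): 64 holes -> [(0, 0), (0, 3), (0, 4), (0, 7), (0, 8), (0, 11), (0, 12), (0, 15), (1, 2), (1, 3), (1, 4), (1, 5), (1, 10), (1, 11), (1, 12), (1, 13), (2, 2), (2, 3), (2, 4), (2, 5), (2, 10), (2, 11), (2, 12), (2, 13), (3, 0), (3, 3), (3, 4), (3, 7), (3, 8), (3, 11), (3, 12), (3, 15), (4, 0), (4, 3), (4, 4), (4, 7), (4, 8), (4, 11), (4, 12), (4, 15), (5, 2), (5, 3), (5, 4), (5, 5), (5, 10), (5, 11), (5, 12), (5, 13), (6, 2), (6, 3), (6, 4), (6, 5), (6, 10), (6, 11), (6, 12), (6, 13), (7, 0), (7, 3), (7, 4), (7, 7), (7, 8), (7, 11), (7, 12), (7, 15)]
Unfold 5 (reflect across v@16): 128 holes -> [(0, 0), (0, 3), (0, 4), (0, 7), (0, 8), (0, 11), (0, 12), (0, 15), (0, 16), (0, 19), (0, 20), (0, 23), (0, 24), (0, 27), (0, 28), (0, 31), (1, 2), (1, 3), (1, 4), (1, 5), (1, 10), (1, 11), (1, 12), (1, 13), (1, 18), (1, 19), (1, 20), (1, 21), (1, 26), (1, 27), (1, 28), (1, 29), (2, 2), (2, 3), (2, 4), (2, 5), (2, 10), (2, 11), (2, 12), (2, 13), (2, 18), (2, 19), (2, 20), (2, 21), (2, 26), (2, 27), (2, 28), (2, 29), (3, 0), (3, 3), (3, 4), (3, 7), (3, 8), (3, 11), (3, 12), (3, 15), (3, 16), (3, 19), (3, 20), (3, 23), (3, 24), (3, 27), (3, 28), (3, 31), (4, 0), (4, 3), (4, 4), (4, 7), (4, 8), (4, 11), (4, 12), (4, 15), (4, 16), (4, 19), (4, 20), (4, 23), (4, 24), (4, 27), (4, 28), (4, 31), (5, 2), (5, 3), (5, 4), (5, 5), (5, 10), (5, 11), (5, 12), (5, 13), (5, 18), (5, 19), (5, 20), (5, 21), (5, 26), (5, 27), (5, 28), (5, 29), (6, 2), (6, 3), (6, 4), (6, 5), (6, 10), (6, 11), (6, 12), (6, 13), (6, 18), (6, 19), (6, 20), (6, 21), (6, 26), (6, 27), (6, 28), (6, 29), (7, 0), (7, 3), (7, 4), (7, 7), (7, 8), (7, 11), (7, 12), (7, 15), (7, 16), (7, 19), (7, 20), (7, 23), (7, 24), (7, 27), (7, 28), (7, 31)]
Holes: [(0, 0), (0, 3), (0, 4), (0, 7), (0, 8), (0, 11), (0, 12), (0, 15), (0, 16), (0, 19), (0, 20), (0, 23), (0, 24), (0, 27), (0, 28), (0, 31), (1, 2), (1, 3), (1, 4), (1, 5), (1, 10), (1, 11), (1, 12), (1, 13), (1, 18), (1, 19), (1, 20), (1, 21), (1, 26), (1, 27), (1, 28), (1, 29), (2, 2), (2, 3), (2, 4), (2, 5), (2, 10), (2, 11), (2, 12), (2, 13), (2, 18), (2, 19), (2, 20), (2, 21), (2, 26), (2, 27), (2, 28), (2, 29), (3, 0), (3, 3), (3, 4), (3, 7), (3, 8), (3, 11), (3, 12), (3, 15), (3, 16), (3, 19), (3, 20), (3, 23), (3, 24), (3, 27), (3, 28), (3, 31), (4, 0), (4, 3), (4, 4), (4, 7), (4, 8), (4, 11), (4, 12), (4, 15), (4, 16), (4, 19), (4, 20), (4, 23), (4, 24), (4, 27), (4, 28), (4, 31), (5, 2), (5, 3), (5, 4), (5, 5), (5, 10), (5, 11), (5, 12), (5, 13), (5, 18), (5, 19), (5, 20), (5, 21), (5, 26), (5, 27), (5, 28), (5, 29), (6, 2), (6, 3), (6, 4), (6, 5), (6, 10), (6, 11), (6, 12), (6, 13), (6, 18), (6, 19), (6, 20), (6, 21), (6, 26), (6, 27), (6, 28), (6, 29), (7, 0), (7, 3), (7, 4), (7, 7), (7, 8), (7, 11), (7, 12), (7, 15), (7, 16), (7, 19), (7, 20), (7, 23), (7, 24), (7, 27), (7, 28), (7, 31)]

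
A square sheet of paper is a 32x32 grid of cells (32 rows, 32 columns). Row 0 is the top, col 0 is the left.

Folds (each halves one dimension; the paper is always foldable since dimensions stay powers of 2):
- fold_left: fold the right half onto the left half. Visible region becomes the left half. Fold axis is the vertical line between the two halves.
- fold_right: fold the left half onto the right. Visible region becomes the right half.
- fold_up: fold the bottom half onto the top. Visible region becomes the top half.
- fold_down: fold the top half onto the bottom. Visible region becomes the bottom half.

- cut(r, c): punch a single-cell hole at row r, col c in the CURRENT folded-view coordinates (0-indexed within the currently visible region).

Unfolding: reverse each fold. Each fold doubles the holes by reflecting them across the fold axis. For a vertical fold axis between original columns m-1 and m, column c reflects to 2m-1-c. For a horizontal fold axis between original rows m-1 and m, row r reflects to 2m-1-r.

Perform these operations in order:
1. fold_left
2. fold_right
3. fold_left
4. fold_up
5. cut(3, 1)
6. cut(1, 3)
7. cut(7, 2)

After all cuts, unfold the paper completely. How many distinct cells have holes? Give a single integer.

Answer: 48

Derivation:
Op 1 fold_left: fold axis v@16; visible region now rows[0,32) x cols[0,16) = 32x16
Op 2 fold_right: fold axis v@8; visible region now rows[0,32) x cols[8,16) = 32x8
Op 3 fold_left: fold axis v@12; visible region now rows[0,32) x cols[8,12) = 32x4
Op 4 fold_up: fold axis h@16; visible region now rows[0,16) x cols[8,12) = 16x4
Op 5 cut(3, 1): punch at orig (3,9); cuts so far [(3, 9)]; region rows[0,16) x cols[8,12) = 16x4
Op 6 cut(1, 3): punch at orig (1,11); cuts so far [(1, 11), (3, 9)]; region rows[0,16) x cols[8,12) = 16x4
Op 7 cut(7, 2): punch at orig (7,10); cuts so far [(1, 11), (3, 9), (7, 10)]; region rows[0,16) x cols[8,12) = 16x4
Unfold 1 (reflect across h@16): 6 holes -> [(1, 11), (3, 9), (7, 10), (24, 10), (28, 9), (30, 11)]
Unfold 2 (reflect across v@12): 12 holes -> [(1, 11), (1, 12), (3, 9), (3, 14), (7, 10), (7, 13), (24, 10), (24, 13), (28, 9), (28, 14), (30, 11), (30, 12)]
Unfold 3 (reflect across v@8): 24 holes -> [(1, 3), (1, 4), (1, 11), (1, 12), (3, 1), (3, 6), (3, 9), (3, 14), (7, 2), (7, 5), (7, 10), (7, 13), (24, 2), (24, 5), (24, 10), (24, 13), (28, 1), (28, 6), (28, 9), (28, 14), (30, 3), (30, 4), (30, 11), (30, 12)]
Unfold 4 (reflect across v@16): 48 holes -> [(1, 3), (1, 4), (1, 11), (1, 12), (1, 19), (1, 20), (1, 27), (1, 28), (3, 1), (3, 6), (3, 9), (3, 14), (3, 17), (3, 22), (3, 25), (3, 30), (7, 2), (7, 5), (7, 10), (7, 13), (7, 18), (7, 21), (7, 26), (7, 29), (24, 2), (24, 5), (24, 10), (24, 13), (24, 18), (24, 21), (24, 26), (24, 29), (28, 1), (28, 6), (28, 9), (28, 14), (28, 17), (28, 22), (28, 25), (28, 30), (30, 3), (30, 4), (30, 11), (30, 12), (30, 19), (30, 20), (30, 27), (30, 28)]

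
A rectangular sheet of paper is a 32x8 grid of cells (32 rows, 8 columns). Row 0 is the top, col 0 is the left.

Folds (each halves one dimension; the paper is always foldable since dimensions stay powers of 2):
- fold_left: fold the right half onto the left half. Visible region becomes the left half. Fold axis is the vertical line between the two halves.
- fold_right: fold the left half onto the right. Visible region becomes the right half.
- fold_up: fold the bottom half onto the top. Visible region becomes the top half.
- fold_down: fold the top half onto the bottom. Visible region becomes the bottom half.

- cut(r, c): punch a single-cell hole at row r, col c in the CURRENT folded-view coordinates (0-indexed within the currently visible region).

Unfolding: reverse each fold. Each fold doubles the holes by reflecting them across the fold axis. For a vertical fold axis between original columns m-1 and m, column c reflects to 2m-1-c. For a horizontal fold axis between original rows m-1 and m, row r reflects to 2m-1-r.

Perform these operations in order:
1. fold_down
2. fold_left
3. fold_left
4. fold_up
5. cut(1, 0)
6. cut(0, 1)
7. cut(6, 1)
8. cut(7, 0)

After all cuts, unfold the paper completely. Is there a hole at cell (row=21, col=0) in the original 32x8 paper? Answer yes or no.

Op 1 fold_down: fold axis h@16; visible region now rows[16,32) x cols[0,8) = 16x8
Op 2 fold_left: fold axis v@4; visible region now rows[16,32) x cols[0,4) = 16x4
Op 3 fold_left: fold axis v@2; visible region now rows[16,32) x cols[0,2) = 16x2
Op 4 fold_up: fold axis h@24; visible region now rows[16,24) x cols[0,2) = 8x2
Op 5 cut(1, 0): punch at orig (17,0); cuts so far [(17, 0)]; region rows[16,24) x cols[0,2) = 8x2
Op 6 cut(0, 1): punch at orig (16,1); cuts so far [(16, 1), (17, 0)]; region rows[16,24) x cols[0,2) = 8x2
Op 7 cut(6, 1): punch at orig (22,1); cuts so far [(16, 1), (17, 0), (22, 1)]; region rows[16,24) x cols[0,2) = 8x2
Op 8 cut(7, 0): punch at orig (23,0); cuts so far [(16, 1), (17, 0), (22, 1), (23, 0)]; region rows[16,24) x cols[0,2) = 8x2
Unfold 1 (reflect across h@24): 8 holes -> [(16, 1), (17, 0), (22, 1), (23, 0), (24, 0), (25, 1), (30, 0), (31, 1)]
Unfold 2 (reflect across v@2): 16 holes -> [(16, 1), (16, 2), (17, 0), (17, 3), (22, 1), (22, 2), (23, 0), (23, 3), (24, 0), (24, 3), (25, 1), (25, 2), (30, 0), (30, 3), (31, 1), (31, 2)]
Unfold 3 (reflect across v@4): 32 holes -> [(16, 1), (16, 2), (16, 5), (16, 6), (17, 0), (17, 3), (17, 4), (17, 7), (22, 1), (22, 2), (22, 5), (22, 6), (23, 0), (23, 3), (23, 4), (23, 7), (24, 0), (24, 3), (24, 4), (24, 7), (25, 1), (25, 2), (25, 5), (25, 6), (30, 0), (30, 3), (30, 4), (30, 7), (31, 1), (31, 2), (31, 5), (31, 6)]
Unfold 4 (reflect across h@16): 64 holes -> [(0, 1), (0, 2), (0, 5), (0, 6), (1, 0), (1, 3), (1, 4), (1, 7), (6, 1), (6, 2), (6, 5), (6, 6), (7, 0), (7, 3), (7, 4), (7, 7), (8, 0), (8, 3), (8, 4), (8, 7), (9, 1), (9, 2), (9, 5), (9, 6), (14, 0), (14, 3), (14, 4), (14, 7), (15, 1), (15, 2), (15, 5), (15, 6), (16, 1), (16, 2), (16, 5), (16, 6), (17, 0), (17, 3), (17, 4), (17, 7), (22, 1), (22, 2), (22, 5), (22, 6), (23, 0), (23, 3), (23, 4), (23, 7), (24, 0), (24, 3), (24, 4), (24, 7), (25, 1), (25, 2), (25, 5), (25, 6), (30, 0), (30, 3), (30, 4), (30, 7), (31, 1), (31, 2), (31, 5), (31, 6)]
Holes: [(0, 1), (0, 2), (0, 5), (0, 6), (1, 0), (1, 3), (1, 4), (1, 7), (6, 1), (6, 2), (6, 5), (6, 6), (7, 0), (7, 3), (7, 4), (7, 7), (8, 0), (8, 3), (8, 4), (8, 7), (9, 1), (9, 2), (9, 5), (9, 6), (14, 0), (14, 3), (14, 4), (14, 7), (15, 1), (15, 2), (15, 5), (15, 6), (16, 1), (16, 2), (16, 5), (16, 6), (17, 0), (17, 3), (17, 4), (17, 7), (22, 1), (22, 2), (22, 5), (22, 6), (23, 0), (23, 3), (23, 4), (23, 7), (24, 0), (24, 3), (24, 4), (24, 7), (25, 1), (25, 2), (25, 5), (25, 6), (30, 0), (30, 3), (30, 4), (30, 7), (31, 1), (31, 2), (31, 5), (31, 6)]

Answer: no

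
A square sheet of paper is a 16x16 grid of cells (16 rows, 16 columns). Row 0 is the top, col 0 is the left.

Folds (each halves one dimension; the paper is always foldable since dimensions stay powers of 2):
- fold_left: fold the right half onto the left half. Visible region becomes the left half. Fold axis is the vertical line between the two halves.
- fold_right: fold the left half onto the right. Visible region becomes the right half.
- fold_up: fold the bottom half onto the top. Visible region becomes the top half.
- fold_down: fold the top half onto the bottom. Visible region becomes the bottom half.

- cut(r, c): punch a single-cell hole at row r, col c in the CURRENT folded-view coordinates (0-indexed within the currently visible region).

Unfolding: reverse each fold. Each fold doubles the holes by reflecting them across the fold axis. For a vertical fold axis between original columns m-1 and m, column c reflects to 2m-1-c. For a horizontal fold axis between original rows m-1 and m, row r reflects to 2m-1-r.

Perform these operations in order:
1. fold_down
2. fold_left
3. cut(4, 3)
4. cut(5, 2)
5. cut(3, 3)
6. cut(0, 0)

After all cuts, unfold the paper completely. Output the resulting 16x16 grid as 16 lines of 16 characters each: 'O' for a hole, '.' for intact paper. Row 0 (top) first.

Answer: ................
................
..O..........O..
...O........O...
...O........O...
................
................
O..............O
O..............O
................
................
...O........O...
...O........O...
..O..........O..
................
................

Derivation:
Op 1 fold_down: fold axis h@8; visible region now rows[8,16) x cols[0,16) = 8x16
Op 2 fold_left: fold axis v@8; visible region now rows[8,16) x cols[0,8) = 8x8
Op 3 cut(4, 3): punch at orig (12,3); cuts so far [(12, 3)]; region rows[8,16) x cols[0,8) = 8x8
Op 4 cut(5, 2): punch at orig (13,2); cuts so far [(12, 3), (13, 2)]; region rows[8,16) x cols[0,8) = 8x8
Op 5 cut(3, 3): punch at orig (11,3); cuts so far [(11, 3), (12, 3), (13, 2)]; region rows[8,16) x cols[0,8) = 8x8
Op 6 cut(0, 0): punch at orig (8,0); cuts so far [(8, 0), (11, 3), (12, 3), (13, 2)]; region rows[8,16) x cols[0,8) = 8x8
Unfold 1 (reflect across v@8): 8 holes -> [(8, 0), (8, 15), (11, 3), (11, 12), (12, 3), (12, 12), (13, 2), (13, 13)]
Unfold 2 (reflect across h@8): 16 holes -> [(2, 2), (2, 13), (3, 3), (3, 12), (4, 3), (4, 12), (7, 0), (7, 15), (8, 0), (8, 15), (11, 3), (11, 12), (12, 3), (12, 12), (13, 2), (13, 13)]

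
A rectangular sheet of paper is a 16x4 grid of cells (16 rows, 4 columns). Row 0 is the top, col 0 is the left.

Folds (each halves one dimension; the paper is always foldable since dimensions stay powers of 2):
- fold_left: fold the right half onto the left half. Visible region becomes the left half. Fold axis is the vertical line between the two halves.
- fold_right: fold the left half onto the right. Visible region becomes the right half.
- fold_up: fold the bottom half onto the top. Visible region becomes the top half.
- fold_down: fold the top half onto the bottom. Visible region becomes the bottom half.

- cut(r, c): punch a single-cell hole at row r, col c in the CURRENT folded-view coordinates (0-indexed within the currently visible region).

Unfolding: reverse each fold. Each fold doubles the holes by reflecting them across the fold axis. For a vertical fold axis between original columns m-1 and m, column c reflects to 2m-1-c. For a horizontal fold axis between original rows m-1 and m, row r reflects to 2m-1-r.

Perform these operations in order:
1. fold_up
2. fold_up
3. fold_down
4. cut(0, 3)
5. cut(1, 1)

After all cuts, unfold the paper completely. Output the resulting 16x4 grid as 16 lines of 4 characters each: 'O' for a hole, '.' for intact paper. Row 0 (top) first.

Answer: .O..
...O
...O
.O..
.O..
...O
...O
.O..
.O..
...O
...O
.O..
.O..
...O
...O
.O..

Derivation:
Op 1 fold_up: fold axis h@8; visible region now rows[0,8) x cols[0,4) = 8x4
Op 2 fold_up: fold axis h@4; visible region now rows[0,4) x cols[0,4) = 4x4
Op 3 fold_down: fold axis h@2; visible region now rows[2,4) x cols[0,4) = 2x4
Op 4 cut(0, 3): punch at orig (2,3); cuts so far [(2, 3)]; region rows[2,4) x cols[0,4) = 2x4
Op 5 cut(1, 1): punch at orig (3,1); cuts so far [(2, 3), (3, 1)]; region rows[2,4) x cols[0,4) = 2x4
Unfold 1 (reflect across h@2): 4 holes -> [(0, 1), (1, 3), (2, 3), (3, 1)]
Unfold 2 (reflect across h@4): 8 holes -> [(0, 1), (1, 3), (2, 3), (3, 1), (4, 1), (5, 3), (6, 3), (7, 1)]
Unfold 3 (reflect across h@8): 16 holes -> [(0, 1), (1, 3), (2, 3), (3, 1), (4, 1), (5, 3), (6, 3), (7, 1), (8, 1), (9, 3), (10, 3), (11, 1), (12, 1), (13, 3), (14, 3), (15, 1)]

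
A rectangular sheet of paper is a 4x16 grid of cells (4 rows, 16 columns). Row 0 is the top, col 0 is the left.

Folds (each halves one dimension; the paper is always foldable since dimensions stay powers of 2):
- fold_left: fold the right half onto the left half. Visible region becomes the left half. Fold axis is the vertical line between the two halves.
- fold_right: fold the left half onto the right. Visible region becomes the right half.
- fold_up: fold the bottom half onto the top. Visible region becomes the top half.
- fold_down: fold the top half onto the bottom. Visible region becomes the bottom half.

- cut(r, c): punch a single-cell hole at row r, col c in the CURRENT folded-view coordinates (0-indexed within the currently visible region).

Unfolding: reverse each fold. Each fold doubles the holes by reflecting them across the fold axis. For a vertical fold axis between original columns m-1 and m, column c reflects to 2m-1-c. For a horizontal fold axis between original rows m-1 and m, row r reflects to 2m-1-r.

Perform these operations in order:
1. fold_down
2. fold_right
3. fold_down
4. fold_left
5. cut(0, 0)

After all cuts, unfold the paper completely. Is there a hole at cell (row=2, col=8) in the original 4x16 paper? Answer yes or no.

Op 1 fold_down: fold axis h@2; visible region now rows[2,4) x cols[0,16) = 2x16
Op 2 fold_right: fold axis v@8; visible region now rows[2,4) x cols[8,16) = 2x8
Op 3 fold_down: fold axis h@3; visible region now rows[3,4) x cols[8,16) = 1x8
Op 4 fold_left: fold axis v@12; visible region now rows[3,4) x cols[8,12) = 1x4
Op 5 cut(0, 0): punch at orig (3,8); cuts so far [(3, 8)]; region rows[3,4) x cols[8,12) = 1x4
Unfold 1 (reflect across v@12): 2 holes -> [(3, 8), (3, 15)]
Unfold 2 (reflect across h@3): 4 holes -> [(2, 8), (2, 15), (3, 8), (3, 15)]
Unfold 3 (reflect across v@8): 8 holes -> [(2, 0), (2, 7), (2, 8), (2, 15), (3, 0), (3, 7), (3, 8), (3, 15)]
Unfold 4 (reflect across h@2): 16 holes -> [(0, 0), (0, 7), (0, 8), (0, 15), (1, 0), (1, 7), (1, 8), (1, 15), (2, 0), (2, 7), (2, 8), (2, 15), (3, 0), (3, 7), (3, 8), (3, 15)]
Holes: [(0, 0), (0, 7), (0, 8), (0, 15), (1, 0), (1, 7), (1, 8), (1, 15), (2, 0), (2, 7), (2, 8), (2, 15), (3, 0), (3, 7), (3, 8), (3, 15)]

Answer: yes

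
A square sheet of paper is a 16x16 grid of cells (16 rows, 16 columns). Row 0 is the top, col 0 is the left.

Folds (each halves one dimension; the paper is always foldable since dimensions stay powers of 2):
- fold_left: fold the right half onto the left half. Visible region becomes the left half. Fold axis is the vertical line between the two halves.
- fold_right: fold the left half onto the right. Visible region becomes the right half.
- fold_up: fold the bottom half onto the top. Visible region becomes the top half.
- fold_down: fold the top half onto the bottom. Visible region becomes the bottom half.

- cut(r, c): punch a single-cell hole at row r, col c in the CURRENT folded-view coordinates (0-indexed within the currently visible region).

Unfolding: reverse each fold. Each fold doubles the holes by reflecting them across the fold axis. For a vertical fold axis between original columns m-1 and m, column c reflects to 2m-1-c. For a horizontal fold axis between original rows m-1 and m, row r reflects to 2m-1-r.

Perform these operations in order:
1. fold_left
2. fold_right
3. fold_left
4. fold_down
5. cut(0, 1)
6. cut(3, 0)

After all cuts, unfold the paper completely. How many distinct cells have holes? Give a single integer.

Op 1 fold_left: fold axis v@8; visible region now rows[0,16) x cols[0,8) = 16x8
Op 2 fold_right: fold axis v@4; visible region now rows[0,16) x cols[4,8) = 16x4
Op 3 fold_left: fold axis v@6; visible region now rows[0,16) x cols[4,6) = 16x2
Op 4 fold_down: fold axis h@8; visible region now rows[8,16) x cols[4,6) = 8x2
Op 5 cut(0, 1): punch at orig (8,5); cuts so far [(8, 5)]; region rows[8,16) x cols[4,6) = 8x2
Op 6 cut(3, 0): punch at orig (11,4); cuts so far [(8, 5), (11, 4)]; region rows[8,16) x cols[4,6) = 8x2
Unfold 1 (reflect across h@8): 4 holes -> [(4, 4), (7, 5), (8, 5), (11, 4)]
Unfold 2 (reflect across v@6): 8 holes -> [(4, 4), (4, 7), (7, 5), (7, 6), (8, 5), (8, 6), (11, 4), (11, 7)]
Unfold 3 (reflect across v@4): 16 holes -> [(4, 0), (4, 3), (4, 4), (4, 7), (7, 1), (7, 2), (7, 5), (7, 6), (8, 1), (8, 2), (8, 5), (8, 6), (11, 0), (11, 3), (11, 4), (11, 7)]
Unfold 4 (reflect across v@8): 32 holes -> [(4, 0), (4, 3), (4, 4), (4, 7), (4, 8), (4, 11), (4, 12), (4, 15), (7, 1), (7, 2), (7, 5), (7, 6), (7, 9), (7, 10), (7, 13), (7, 14), (8, 1), (8, 2), (8, 5), (8, 6), (8, 9), (8, 10), (8, 13), (8, 14), (11, 0), (11, 3), (11, 4), (11, 7), (11, 8), (11, 11), (11, 12), (11, 15)]

Answer: 32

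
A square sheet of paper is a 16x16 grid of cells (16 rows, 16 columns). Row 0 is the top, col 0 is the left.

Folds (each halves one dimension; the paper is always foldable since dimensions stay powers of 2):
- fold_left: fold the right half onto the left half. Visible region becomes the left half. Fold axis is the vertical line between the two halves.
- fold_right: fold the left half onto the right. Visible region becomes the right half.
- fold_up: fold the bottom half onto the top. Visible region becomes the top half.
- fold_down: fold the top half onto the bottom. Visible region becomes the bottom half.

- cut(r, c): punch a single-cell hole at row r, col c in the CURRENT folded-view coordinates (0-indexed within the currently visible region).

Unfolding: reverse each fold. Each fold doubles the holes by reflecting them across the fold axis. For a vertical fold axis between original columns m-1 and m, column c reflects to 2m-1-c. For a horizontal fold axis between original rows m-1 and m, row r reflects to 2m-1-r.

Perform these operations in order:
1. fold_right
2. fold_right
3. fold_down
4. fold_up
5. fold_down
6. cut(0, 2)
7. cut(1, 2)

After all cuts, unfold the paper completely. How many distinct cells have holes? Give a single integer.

Answer: 64

Derivation:
Op 1 fold_right: fold axis v@8; visible region now rows[0,16) x cols[8,16) = 16x8
Op 2 fold_right: fold axis v@12; visible region now rows[0,16) x cols[12,16) = 16x4
Op 3 fold_down: fold axis h@8; visible region now rows[8,16) x cols[12,16) = 8x4
Op 4 fold_up: fold axis h@12; visible region now rows[8,12) x cols[12,16) = 4x4
Op 5 fold_down: fold axis h@10; visible region now rows[10,12) x cols[12,16) = 2x4
Op 6 cut(0, 2): punch at orig (10,14); cuts so far [(10, 14)]; region rows[10,12) x cols[12,16) = 2x4
Op 7 cut(1, 2): punch at orig (11,14); cuts so far [(10, 14), (11, 14)]; region rows[10,12) x cols[12,16) = 2x4
Unfold 1 (reflect across h@10): 4 holes -> [(8, 14), (9, 14), (10, 14), (11, 14)]
Unfold 2 (reflect across h@12): 8 holes -> [(8, 14), (9, 14), (10, 14), (11, 14), (12, 14), (13, 14), (14, 14), (15, 14)]
Unfold 3 (reflect across h@8): 16 holes -> [(0, 14), (1, 14), (2, 14), (3, 14), (4, 14), (5, 14), (6, 14), (7, 14), (8, 14), (9, 14), (10, 14), (11, 14), (12, 14), (13, 14), (14, 14), (15, 14)]
Unfold 4 (reflect across v@12): 32 holes -> [(0, 9), (0, 14), (1, 9), (1, 14), (2, 9), (2, 14), (3, 9), (3, 14), (4, 9), (4, 14), (5, 9), (5, 14), (6, 9), (6, 14), (7, 9), (7, 14), (8, 9), (8, 14), (9, 9), (9, 14), (10, 9), (10, 14), (11, 9), (11, 14), (12, 9), (12, 14), (13, 9), (13, 14), (14, 9), (14, 14), (15, 9), (15, 14)]
Unfold 5 (reflect across v@8): 64 holes -> [(0, 1), (0, 6), (0, 9), (0, 14), (1, 1), (1, 6), (1, 9), (1, 14), (2, 1), (2, 6), (2, 9), (2, 14), (3, 1), (3, 6), (3, 9), (3, 14), (4, 1), (4, 6), (4, 9), (4, 14), (5, 1), (5, 6), (5, 9), (5, 14), (6, 1), (6, 6), (6, 9), (6, 14), (7, 1), (7, 6), (7, 9), (7, 14), (8, 1), (8, 6), (8, 9), (8, 14), (9, 1), (9, 6), (9, 9), (9, 14), (10, 1), (10, 6), (10, 9), (10, 14), (11, 1), (11, 6), (11, 9), (11, 14), (12, 1), (12, 6), (12, 9), (12, 14), (13, 1), (13, 6), (13, 9), (13, 14), (14, 1), (14, 6), (14, 9), (14, 14), (15, 1), (15, 6), (15, 9), (15, 14)]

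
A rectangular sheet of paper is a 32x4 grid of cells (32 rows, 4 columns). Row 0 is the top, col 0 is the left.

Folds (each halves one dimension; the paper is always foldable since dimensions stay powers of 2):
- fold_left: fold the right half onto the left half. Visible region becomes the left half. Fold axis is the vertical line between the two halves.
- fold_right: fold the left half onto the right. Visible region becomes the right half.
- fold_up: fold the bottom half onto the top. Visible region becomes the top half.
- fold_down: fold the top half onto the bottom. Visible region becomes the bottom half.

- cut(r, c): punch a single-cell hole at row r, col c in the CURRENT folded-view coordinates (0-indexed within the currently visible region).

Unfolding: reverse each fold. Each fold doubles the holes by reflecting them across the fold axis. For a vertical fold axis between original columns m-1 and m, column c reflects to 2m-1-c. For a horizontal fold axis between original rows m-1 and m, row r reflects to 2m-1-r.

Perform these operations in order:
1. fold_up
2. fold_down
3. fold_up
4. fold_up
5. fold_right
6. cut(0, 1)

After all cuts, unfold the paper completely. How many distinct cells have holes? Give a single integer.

Op 1 fold_up: fold axis h@16; visible region now rows[0,16) x cols[0,4) = 16x4
Op 2 fold_down: fold axis h@8; visible region now rows[8,16) x cols[0,4) = 8x4
Op 3 fold_up: fold axis h@12; visible region now rows[8,12) x cols[0,4) = 4x4
Op 4 fold_up: fold axis h@10; visible region now rows[8,10) x cols[0,4) = 2x4
Op 5 fold_right: fold axis v@2; visible region now rows[8,10) x cols[2,4) = 2x2
Op 6 cut(0, 1): punch at orig (8,3); cuts so far [(8, 3)]; region rows[8,10) x cols[2,4) = 2x2
Unfold 1 (reflect across v@2): 2 holes -> [(8, 0), (8, 3)]
Unfold 2 (reflect across h@10): 4 holes -> [(8, 0), (8, 3), (11, 0), (11, 3)]
Unfold 3 (reflect across h@12): 8 holes -> [(8, 0), (8, 3), (11, 0), (11, 3), (12, 0), (12, 3), (15, 0), (15, 3)]
Unfold 4 (reflect across h@8): 16 holes -> [(0, 0), (0, 3), (3, 0), (3, 3), (4, 0), (4, 3), (7, 0), (7, 3), (8, 0), (8, 3), (11, 0), (11, 3), (12, 0), (12, 3), (15, 0), (15, 3)]
Unfold 5 (reflect across h@16): 32 holes -> [(0, 0), (0, 3), (3, 0), (3, 3), (4, 0), (4, 3), (7, 0), (7, 3), (8, 0), (8, 3), (11, 0), (11, 3), (12, 0), (12, 3), (15, 0), (15, 3), (16, 0), (16, 3), (19, 0), (19, 3), (20, 0), (20, 3), (23, 0), (23, 3), (24, 0), (24, 3), (27, 0), (27, 3), (28, 0), (28, 3), (31, 0), (31, 3)]

Answer: 32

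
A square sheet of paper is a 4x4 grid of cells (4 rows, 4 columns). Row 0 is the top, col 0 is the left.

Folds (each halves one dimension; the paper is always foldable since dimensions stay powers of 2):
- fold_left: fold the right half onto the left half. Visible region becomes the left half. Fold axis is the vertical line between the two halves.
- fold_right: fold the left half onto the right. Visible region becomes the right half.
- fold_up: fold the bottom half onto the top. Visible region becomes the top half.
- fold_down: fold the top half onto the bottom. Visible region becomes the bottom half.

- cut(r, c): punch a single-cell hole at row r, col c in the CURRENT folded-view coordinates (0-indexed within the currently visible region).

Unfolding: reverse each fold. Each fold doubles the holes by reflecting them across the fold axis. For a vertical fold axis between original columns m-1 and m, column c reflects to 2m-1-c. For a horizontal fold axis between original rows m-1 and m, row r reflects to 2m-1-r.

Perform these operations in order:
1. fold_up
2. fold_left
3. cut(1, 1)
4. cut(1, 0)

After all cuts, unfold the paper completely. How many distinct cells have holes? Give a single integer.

Op 1 fold_up: fold axis h@2; visible region now rows[0,2) x cols[0,4) = 2x4
Op 2 fold_left: fold axis v@2; visible region now rows[0,2) x cols[0,2) = 2x2
Op 3 cut(1, 1): punch at orig (1,1); cuts so far [(1, 1)]; region rows[0,2) x cols[0,2) = 2x2
Op 4 cut(1, 0): punch at orig (1,0); cuts so far [(1, 0), (1, 1)]; region rows[0,2) x cols[0,2) = 2x2
Unfold 1 (reflect across v@2): 4 holes -> [(1, 0), (1, 1), (1, 2), (1, 3)]
Unfold 2 (reflect across h@2): 8 holes -> [(1, 0), (1, 1), (1, 2), (1, 3), (2, 0), (2, 1), (2, 2), (2, 3)]

Answer: 8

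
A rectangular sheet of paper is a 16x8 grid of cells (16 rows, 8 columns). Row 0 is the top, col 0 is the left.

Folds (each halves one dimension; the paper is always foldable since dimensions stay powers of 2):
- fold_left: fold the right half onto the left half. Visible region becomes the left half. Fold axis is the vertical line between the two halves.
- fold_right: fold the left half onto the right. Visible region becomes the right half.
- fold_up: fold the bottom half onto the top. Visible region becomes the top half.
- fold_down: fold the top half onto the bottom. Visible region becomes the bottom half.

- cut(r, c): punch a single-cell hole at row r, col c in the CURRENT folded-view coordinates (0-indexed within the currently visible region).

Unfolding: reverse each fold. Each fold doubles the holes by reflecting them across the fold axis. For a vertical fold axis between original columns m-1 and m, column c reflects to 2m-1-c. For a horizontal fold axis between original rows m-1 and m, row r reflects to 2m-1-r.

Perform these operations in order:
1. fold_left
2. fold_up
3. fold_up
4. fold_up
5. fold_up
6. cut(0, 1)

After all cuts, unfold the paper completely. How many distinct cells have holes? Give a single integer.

Answer: 32

Derivation:
Op 1 fold_left: fold axis v@4; visible region now rows[0,16) x cols[0,4) = 16x4
Op 2 fold_up: fold axis h@8; visible region now rows[0,8) x cols[0,4) = 8x4
Op 3 fold_up: fold axis h@4; visible region now rows[0,4) x cols[0,4) = 4x4
Op 4 fold_up: fold axis h@2; visible region now rows[0,2) x cols[0,4) = 2x4
Op 5 fold_up: fold axis h@1; visible region now rows[0,1) x cols[0,4) = 1x4
Op 6 cut(0, 1): punch at orig (0,1); cuts so far [(0, 1)]; region rows[0,1) x cols[0,4) = 1x4
Unfold 1 (reflect across h@1): 2 holes -> [(0, 1), (1, 1)]
Unfold 2 (reflect across h@2): 4 holes -> [(0, 1), (1, 1), (2, 1), (3, 1)]
Unfold 3 (reflect across h@4): 8 holes -> [(0, 1), (1, 1), (2, 1), (3, 1), (4, 1), (5, 1), (6, 1), (7, 1)]
Unfold 4 (reflect across h@8): 16 holes -> [(0, 1), (1, 1), (2, 1), (3, 1), (4, 1), (5, 1), (6, 1), (7, 1), (8, 1), (9, 1), (10, 1), (11, 1), (12, 1), (13, 1), (14, 1), (15, 1)]
Unfold 5 (reflect across v@4): 32 holes -> [(0, 1), (0, 6), (1, 1), (1, 6), (2, 1), (2, 6), (3, 1), (3, 6), (4, 1), (4, 6), (5, 1), (5, 6), (6, 1), (6, 6), (7, 1), (7, 6), (8, 1), (8, 6), (9, 1), (9, 6), (10, 1), (10, 6), (11, 1), (11, 6), (12, 1), (12, 6), (13, 1), (13, 6), (14, 1), (14, 6), (15, 1), (15, 6)]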